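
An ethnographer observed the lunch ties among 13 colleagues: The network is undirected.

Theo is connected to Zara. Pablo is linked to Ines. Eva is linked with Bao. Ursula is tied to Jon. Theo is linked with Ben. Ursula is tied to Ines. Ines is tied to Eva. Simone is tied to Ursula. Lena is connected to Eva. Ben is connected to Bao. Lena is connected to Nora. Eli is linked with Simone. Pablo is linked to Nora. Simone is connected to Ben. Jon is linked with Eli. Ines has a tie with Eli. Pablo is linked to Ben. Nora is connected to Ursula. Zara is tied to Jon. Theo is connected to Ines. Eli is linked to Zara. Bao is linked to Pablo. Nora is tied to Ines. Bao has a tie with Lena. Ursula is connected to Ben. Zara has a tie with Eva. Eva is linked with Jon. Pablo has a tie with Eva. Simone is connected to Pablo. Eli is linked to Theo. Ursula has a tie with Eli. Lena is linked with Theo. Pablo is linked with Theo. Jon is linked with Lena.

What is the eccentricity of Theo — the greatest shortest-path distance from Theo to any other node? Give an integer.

Distances from Theo: Bao:2, Ben:1, Eli:1, Eva:2, Ines:1, Jon:2, Lena:1, Nora:2, Pablo:1, Simone:2, Ursula:2, Zara:1.
The largest is 2 (to Simone, Ursula, Bao, Jon, Eva, and Nora), so the eccentricity of Theo is 2.

2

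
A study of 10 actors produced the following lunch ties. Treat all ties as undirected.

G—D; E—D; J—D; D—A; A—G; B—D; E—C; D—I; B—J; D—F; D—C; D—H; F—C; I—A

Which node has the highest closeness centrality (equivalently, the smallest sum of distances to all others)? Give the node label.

Farness (sum of distances to all others) for each node — A:15, B:16, C:15, D:9, E:16, F:16, G:16, H:17, I:16, J:16.
The smallest farness is 9, for D, so D has the highest closeness.

D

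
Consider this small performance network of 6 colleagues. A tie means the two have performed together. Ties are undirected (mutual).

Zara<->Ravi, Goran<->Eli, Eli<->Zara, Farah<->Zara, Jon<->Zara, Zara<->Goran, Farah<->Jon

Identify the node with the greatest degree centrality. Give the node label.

Degrees — Eli:2, Farah:2, Goran:2, Jon:2, Ravi:1, Zara:5.
The maximum is 5, attained only by Zara.

Zara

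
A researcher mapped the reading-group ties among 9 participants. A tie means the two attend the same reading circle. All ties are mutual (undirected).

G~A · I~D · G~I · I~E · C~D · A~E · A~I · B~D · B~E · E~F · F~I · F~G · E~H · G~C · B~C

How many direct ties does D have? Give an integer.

3

D is directly tied to B, C, and I. That is 3 neighbors, so the degree of D is 3.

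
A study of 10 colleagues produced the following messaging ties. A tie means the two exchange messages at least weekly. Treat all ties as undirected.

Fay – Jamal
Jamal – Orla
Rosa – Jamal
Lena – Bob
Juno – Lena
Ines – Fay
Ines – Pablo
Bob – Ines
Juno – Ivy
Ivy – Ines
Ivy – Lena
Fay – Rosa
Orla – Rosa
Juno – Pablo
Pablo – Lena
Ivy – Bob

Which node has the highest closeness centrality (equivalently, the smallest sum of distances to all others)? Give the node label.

Ines

Farness (sum of distances to all others) for each node — Bob:19, Fay:17, Ines:15, Ivy:18, Jamal:22, Juno:23, Lena:22, Orla:29, Pablo:19, Rosa:22.
The smallest farness is 15, for Ines, so Ines has the highest closeness.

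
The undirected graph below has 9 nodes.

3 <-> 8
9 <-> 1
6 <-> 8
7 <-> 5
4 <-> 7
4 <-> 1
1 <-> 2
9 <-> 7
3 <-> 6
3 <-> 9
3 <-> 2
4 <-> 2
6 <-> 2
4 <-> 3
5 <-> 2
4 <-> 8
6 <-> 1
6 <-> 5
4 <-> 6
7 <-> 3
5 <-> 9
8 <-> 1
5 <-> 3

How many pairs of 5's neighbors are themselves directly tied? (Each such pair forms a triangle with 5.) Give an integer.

6

5's neighbors: 2, 3, 6, 7, and 9.
Neighbor pairs that are themselves tied: 5–2–3; 5–2–6; 5–3–6; 5–3–7; 5–3–9; 5–7–9. Each forms one triangle with 5, for 6 in total.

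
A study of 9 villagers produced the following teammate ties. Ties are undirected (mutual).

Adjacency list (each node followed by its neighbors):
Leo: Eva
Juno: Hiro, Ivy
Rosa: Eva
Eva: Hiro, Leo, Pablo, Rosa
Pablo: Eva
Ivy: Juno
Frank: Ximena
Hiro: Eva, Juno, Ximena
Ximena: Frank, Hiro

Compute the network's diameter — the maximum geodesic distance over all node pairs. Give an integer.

Eccentricity of each node (its greatest distance to any other): Eva:3, Frank:4, Hiro:2, Ivy:4, Juno:3, Leo:4, Pablo:4, Rosa:4, Ximena:3.
The maximum eccentricity is 4, realized for instance by the pair Ivy–Frank via Ivy – Juno – Hiro – Ximena – Frank. So the diameter is 4.

4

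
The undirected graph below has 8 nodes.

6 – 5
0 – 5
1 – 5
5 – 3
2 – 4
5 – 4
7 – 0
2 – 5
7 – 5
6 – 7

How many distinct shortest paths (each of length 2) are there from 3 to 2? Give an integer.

The shortest distance is 2, and the only length-2 path is 3–5–2. So there is exactly 1 shortest path.

1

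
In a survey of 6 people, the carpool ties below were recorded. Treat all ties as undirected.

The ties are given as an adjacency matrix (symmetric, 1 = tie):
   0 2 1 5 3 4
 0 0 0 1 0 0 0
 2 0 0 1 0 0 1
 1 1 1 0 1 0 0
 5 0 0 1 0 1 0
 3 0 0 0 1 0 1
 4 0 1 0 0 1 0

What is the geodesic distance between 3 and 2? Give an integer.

2

One shortest route is 3 – 4 – 2, which uses 2 edges, and 3 and 2 are not directly tied, so nothing shorter exists. So d(3,2) = 2.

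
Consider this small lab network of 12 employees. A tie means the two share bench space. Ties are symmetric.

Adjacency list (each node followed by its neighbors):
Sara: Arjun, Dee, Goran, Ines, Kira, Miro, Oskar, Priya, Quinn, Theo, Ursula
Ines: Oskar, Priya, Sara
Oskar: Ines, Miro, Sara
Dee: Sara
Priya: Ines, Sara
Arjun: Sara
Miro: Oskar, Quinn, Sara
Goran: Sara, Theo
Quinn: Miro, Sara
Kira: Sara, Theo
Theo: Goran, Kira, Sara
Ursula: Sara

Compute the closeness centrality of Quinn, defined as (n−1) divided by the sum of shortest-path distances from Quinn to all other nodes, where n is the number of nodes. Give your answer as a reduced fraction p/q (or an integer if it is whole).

11/20

Distances from Quinn: Arjun:2, Dee:2, Goran:2, Ines:2, Kira:2, Miro:1, Oskar:2, Priya:2, Sara:1, Theo:2, Ursula:2. Sum = 20.
n = 12, so closeness = 11/20.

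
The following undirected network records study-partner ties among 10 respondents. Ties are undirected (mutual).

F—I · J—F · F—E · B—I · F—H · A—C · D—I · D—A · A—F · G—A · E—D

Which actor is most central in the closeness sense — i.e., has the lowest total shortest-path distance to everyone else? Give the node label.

Farness (sum of distances to all others) for each node — A:15, B:25, C:23, D:17, E:19, F:13, G:23, H:21, I:17, J:21.
The smallest farness is 13, for F, so F has the highest closeness.

F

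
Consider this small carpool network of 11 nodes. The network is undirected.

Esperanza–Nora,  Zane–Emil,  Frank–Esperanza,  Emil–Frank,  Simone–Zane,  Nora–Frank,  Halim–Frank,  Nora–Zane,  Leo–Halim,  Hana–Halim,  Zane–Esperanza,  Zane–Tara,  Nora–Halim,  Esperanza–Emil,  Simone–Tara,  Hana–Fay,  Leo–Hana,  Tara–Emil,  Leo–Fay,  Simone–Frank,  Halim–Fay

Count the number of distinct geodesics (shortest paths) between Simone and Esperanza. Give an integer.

The shortest distance is 2. The length-2 paths are: Simone–Frank–Esperanza; Simone–Zane–Esperanza.
That gives 2 distinct shortest paths.

2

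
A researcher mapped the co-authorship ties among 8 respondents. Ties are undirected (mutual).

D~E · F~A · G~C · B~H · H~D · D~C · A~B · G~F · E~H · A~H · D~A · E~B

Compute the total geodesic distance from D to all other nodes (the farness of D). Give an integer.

10

Distances from D: A:1, B:2, C:1, E:1, F:2, G:2, H:1.
Sum = 1 + 2 + 1 + 1 + 2 + 2 + 1 = 10.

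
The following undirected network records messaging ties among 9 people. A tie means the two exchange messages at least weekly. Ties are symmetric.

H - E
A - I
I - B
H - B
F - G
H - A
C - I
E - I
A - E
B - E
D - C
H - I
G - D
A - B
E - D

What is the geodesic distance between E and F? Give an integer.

3

One shortest route is E – D – G – F, which uses 3 edges, and at distance 2 from E we only reach {C, G}, which does not include F. So d(E,F) = 3.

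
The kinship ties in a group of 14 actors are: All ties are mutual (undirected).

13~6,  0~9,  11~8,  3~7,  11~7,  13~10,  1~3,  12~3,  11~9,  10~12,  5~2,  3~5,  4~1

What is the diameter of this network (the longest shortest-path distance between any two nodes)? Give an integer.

8

Eccentricity of each node (its greatest distance to any other): 0:8, 1:5, 2:6, 3:4, 4:6, 5:5, 6:8, 7:5, 8:7, 9:7, 10:6, 11:6, 12:5, 13:7.
The maximum eccentricity is 8, realized for instance by the pair 0–6 via 0 – 9 – 11 – 7 – 3 – 12 – 10 – 13 – 6. So the diameter is 8.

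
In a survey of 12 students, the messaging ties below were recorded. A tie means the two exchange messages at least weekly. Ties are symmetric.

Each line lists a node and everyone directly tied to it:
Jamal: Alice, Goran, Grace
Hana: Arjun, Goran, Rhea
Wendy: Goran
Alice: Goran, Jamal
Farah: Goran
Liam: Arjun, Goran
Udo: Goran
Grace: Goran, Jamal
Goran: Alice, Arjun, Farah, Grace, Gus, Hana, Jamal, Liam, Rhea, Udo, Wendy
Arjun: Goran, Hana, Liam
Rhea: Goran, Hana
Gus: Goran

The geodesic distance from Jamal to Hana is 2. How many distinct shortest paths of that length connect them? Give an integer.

The shortest distance is 2, and the only length-2 path is Jamal–Goran–Hana. So there is exactly 1 shortest path.

1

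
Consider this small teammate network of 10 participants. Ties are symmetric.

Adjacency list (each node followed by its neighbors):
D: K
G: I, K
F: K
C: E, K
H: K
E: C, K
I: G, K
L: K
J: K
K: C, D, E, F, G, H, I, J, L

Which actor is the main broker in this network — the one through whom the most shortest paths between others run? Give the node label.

K

Unnormalized betweenness of each node: C:0, D:0, E:0, F:0, G:0, H:0, I:0, J:0, K:34, L:0.
K has the largest value, 34, making it the main broker — the node through which the most shortest paths run.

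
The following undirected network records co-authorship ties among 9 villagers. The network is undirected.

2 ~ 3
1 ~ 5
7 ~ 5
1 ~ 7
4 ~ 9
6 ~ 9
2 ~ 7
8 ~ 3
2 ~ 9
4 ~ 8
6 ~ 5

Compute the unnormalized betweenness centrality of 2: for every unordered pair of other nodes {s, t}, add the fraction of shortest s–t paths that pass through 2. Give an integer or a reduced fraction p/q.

21/2

Pairs whose geodesics pass through 2 — 1–9: 1/2; 1–4: 1/2; 1–8: 1; 1–3: 1; 5–8: 1/2; 5–3: 1; 6–3: 1; 9–3: 1; 9–7: 1; 4–7: 1; 8–7: 1; 3–7: 1.
All other pairs contribute 0.
Summing the contributions gives betweenness(2) = 21/2.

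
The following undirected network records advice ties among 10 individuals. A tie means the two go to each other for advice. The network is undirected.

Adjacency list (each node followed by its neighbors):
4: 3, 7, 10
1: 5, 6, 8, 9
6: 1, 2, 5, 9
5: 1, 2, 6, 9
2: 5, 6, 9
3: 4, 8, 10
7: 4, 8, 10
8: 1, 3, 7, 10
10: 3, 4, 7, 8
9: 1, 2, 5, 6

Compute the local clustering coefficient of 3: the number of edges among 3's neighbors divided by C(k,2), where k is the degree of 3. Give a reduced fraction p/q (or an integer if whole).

3's neighbors: 4, 8, and 10 (k = 3).
Possible neighbor pairs: C(3,2) = 3. Edges among them: 4–10, 8–10 → e = 2.
Clustering(3) = 2/3.

2/3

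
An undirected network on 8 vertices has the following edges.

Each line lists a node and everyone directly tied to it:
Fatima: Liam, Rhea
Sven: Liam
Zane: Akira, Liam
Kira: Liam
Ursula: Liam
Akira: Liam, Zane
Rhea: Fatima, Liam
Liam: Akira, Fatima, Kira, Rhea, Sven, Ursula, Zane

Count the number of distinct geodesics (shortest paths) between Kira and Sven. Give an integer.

1

The shortest distance is 2, and the only length-2 path is Kira–Liam–Sven. So there is exactly 1 shortest path.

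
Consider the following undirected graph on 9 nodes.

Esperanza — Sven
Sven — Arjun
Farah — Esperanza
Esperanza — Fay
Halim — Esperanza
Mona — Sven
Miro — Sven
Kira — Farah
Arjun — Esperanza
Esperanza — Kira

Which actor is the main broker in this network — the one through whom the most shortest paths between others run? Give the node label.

Unnormalized betweenness of each node: Arjun:0, Esperanza:21, Farah:0, Fay:0, Halim:0, Kira:0, Miro:0, Mona:0, Sven:13.
Esperanza has the largest value, 21, making it the main broker — the node through which the most shortest paths run.

Esperanza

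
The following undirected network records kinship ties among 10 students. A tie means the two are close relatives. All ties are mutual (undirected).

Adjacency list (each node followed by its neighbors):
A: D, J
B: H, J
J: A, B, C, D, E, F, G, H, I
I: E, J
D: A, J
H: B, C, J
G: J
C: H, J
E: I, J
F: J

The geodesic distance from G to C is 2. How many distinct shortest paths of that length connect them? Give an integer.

The shortest distance is 2, and the only length-2 path is G–J–C. So there is exactly 1 shortest path.

1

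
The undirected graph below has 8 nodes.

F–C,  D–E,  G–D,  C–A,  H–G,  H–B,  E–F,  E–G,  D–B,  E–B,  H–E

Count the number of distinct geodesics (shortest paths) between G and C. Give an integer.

The shortest distance is 3, and the only length-3 path is G–E–F–C. So there is exactly 1 shortest path.

1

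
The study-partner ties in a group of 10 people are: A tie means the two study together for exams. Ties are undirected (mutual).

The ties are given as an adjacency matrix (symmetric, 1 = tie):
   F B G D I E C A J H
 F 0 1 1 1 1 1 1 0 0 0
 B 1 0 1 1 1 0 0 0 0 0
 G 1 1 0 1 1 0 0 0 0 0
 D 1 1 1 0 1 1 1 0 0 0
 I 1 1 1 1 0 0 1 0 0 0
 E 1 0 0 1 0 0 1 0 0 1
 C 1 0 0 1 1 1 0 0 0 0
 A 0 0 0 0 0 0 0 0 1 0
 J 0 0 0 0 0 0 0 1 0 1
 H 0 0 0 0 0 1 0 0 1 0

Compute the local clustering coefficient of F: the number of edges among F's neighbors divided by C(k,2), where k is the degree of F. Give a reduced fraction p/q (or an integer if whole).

2/3

F's neighbors: B, C, D, E, G, and I (k = 6).
Possible neighbor pairs: C(6,2) = 15. Edges among them: B–D, B–G, B–I, C–D, C–E, C–I, D–E, D–G, D–I, G–I → e = 10.
Clustering(F) = 10/15 = 2/3.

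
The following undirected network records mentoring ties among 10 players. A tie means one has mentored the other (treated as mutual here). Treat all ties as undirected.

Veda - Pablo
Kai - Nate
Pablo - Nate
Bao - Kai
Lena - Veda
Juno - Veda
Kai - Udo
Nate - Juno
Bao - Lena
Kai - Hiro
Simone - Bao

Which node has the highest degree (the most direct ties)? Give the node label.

Kai

Degrees — Bao:3, Hiro:1, Juno:2, Kai:4, Lena:2, Nate:3, Pablo:2, Simone:1, Udo:1, Veda:3.
The maximum is 4, attained only by Kai.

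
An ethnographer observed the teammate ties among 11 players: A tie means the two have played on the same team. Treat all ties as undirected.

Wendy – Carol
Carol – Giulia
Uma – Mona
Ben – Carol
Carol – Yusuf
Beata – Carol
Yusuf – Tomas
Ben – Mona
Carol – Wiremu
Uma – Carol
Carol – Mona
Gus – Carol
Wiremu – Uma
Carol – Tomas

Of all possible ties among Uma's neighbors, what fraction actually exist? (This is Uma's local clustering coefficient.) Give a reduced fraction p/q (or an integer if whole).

Uma's neighbors: Carol, Mona, and Wiremu (k = 3).
Possible neighbor pairs: C(3,2) = 3. Edges among them: Carol–Mona, Carol–Wiremu → e = 2.
Clustering(Uma) = 2/3.

2/3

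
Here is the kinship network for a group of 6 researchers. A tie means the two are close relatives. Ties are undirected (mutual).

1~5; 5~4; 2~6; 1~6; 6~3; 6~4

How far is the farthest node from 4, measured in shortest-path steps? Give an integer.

Distances from 4: 1:2, 2:2, 3:2, 5:1, 6:1.
The largest is 2 (to 1, 3, and 2), so the eccentricity of 4 is 2.

2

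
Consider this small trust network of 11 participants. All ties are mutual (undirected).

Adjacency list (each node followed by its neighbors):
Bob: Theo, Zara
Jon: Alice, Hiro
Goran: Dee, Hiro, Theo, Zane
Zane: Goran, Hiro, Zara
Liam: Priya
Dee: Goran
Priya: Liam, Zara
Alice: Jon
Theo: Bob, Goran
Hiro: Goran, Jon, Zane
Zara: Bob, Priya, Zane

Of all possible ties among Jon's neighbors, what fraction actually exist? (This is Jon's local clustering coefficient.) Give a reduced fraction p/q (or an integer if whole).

Jon's neighbors: Alice and Hiro (k = 2).
Possible neighbor pairs: C(2,2) = 1. Edges among them: none → e = 0.
Clustering(Jon) = 0/1.

0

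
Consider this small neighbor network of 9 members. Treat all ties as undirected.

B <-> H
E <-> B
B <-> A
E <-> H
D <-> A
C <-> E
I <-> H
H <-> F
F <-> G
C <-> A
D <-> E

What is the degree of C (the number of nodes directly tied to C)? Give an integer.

2

C is directly tied to A and E. That is 2 neighbors, so the degree of C is 2.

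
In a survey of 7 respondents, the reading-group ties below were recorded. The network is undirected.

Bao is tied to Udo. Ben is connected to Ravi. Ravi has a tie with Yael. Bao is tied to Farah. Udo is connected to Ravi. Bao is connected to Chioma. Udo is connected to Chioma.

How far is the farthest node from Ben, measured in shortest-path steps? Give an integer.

Distances from Ben: Bao:3, Chioma:3, Farah:4, Ravi:1, Udo:2, Yael:2.
The largest is 4 (to Farah), so the eccentricity of Ben is 4.

4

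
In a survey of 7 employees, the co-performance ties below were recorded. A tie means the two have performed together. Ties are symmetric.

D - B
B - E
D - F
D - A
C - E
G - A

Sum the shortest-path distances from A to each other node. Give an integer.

Distances from A: B:2, C:4, D:1, E:3, F:2, G:1.
Sum = 2 + 4 + 1 + 3 + 2 + 1 = 13.

13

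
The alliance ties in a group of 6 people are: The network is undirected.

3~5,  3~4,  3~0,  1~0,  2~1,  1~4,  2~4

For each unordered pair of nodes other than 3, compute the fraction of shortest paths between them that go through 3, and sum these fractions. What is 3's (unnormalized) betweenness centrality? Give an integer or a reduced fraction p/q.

Pairs whose geodesics pass through 3 — 5–0: 1; 5–4: 1; 5–2: 1; 5–1: 2/2; 0–4: 1/2.
All other pairs contribute 0.
Summing the contributions gives betweenness(3) = 9/2.

9/2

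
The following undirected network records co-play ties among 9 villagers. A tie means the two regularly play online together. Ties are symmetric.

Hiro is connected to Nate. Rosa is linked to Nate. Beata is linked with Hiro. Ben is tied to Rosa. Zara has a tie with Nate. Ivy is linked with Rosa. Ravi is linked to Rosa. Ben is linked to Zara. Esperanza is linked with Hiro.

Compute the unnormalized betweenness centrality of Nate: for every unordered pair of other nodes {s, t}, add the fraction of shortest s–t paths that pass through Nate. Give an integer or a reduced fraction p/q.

Pairs whose geodesics pass through Nate — Hiro–Ben: 2/2; Hiro–Ravi: 1; Hiro–Zara: 1; Hiro–Rosa: 1; Hiro–Ivy: 1; Ben–Esperanza: 2/2; Ben–Beata: 2/2; Ravi–Zara: 1/2; Ravi–Esperanza: 1; Ravi–Beata: 1; Zara–Rosa: 1/2; Zara–Esperanza: 1; Zara–Ivy: 1/2; Zara–Beata: 1 … (+4 more pairs).
All other pairs contribute 0.
Summing the contributions gives betweenness(Nate) = 33/2.

33/2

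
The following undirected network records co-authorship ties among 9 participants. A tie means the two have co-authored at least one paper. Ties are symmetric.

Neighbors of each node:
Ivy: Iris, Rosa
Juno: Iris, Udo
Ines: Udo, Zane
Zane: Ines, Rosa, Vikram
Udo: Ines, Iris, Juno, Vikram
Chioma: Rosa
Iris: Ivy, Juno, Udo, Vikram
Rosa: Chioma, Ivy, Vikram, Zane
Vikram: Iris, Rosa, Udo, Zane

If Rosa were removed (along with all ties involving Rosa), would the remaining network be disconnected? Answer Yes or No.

Removing Rosa leaves {Ines, Iris, Ivy, Juno, Udo, Vikram, and Zane} with no path to {Chioma}, so the network splits into 2 components. Rosa is a cut vertex.

Yes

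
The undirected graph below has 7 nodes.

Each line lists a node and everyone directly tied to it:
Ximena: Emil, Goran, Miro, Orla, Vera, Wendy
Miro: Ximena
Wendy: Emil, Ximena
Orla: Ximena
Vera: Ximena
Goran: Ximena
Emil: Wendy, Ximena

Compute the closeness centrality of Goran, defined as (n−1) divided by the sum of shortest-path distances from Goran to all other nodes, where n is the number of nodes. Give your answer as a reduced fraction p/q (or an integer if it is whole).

6/11

Distances from Goran: Emil:2, Miro:2, Orla:2, Vera:2, Wendy:2, Ximena:1. Sum = 11.
n = 7, so closeness = 6/11.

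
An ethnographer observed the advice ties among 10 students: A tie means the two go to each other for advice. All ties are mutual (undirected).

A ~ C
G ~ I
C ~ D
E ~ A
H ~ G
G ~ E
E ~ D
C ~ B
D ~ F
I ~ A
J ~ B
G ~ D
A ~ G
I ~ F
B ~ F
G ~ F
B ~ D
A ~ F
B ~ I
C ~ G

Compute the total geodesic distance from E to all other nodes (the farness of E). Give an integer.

Distances from E: A:1, B:2, C:2, D:1, F:2, G:1, H:2, I:2, J:3.
Sum = 1 + 2 + 2 + 1 + 2 + 1 + 2 + 2 + 3 = 16.

16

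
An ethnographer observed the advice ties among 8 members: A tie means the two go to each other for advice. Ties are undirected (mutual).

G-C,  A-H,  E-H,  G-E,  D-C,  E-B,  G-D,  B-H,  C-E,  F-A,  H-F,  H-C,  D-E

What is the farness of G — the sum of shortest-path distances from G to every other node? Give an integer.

Distances from G: A:3, B:2, C:1, D:1, E:1, F:3, H:2.
Sum = 3 + 2 + 1 + 1 + 1 + 3 + 2 = 13.

13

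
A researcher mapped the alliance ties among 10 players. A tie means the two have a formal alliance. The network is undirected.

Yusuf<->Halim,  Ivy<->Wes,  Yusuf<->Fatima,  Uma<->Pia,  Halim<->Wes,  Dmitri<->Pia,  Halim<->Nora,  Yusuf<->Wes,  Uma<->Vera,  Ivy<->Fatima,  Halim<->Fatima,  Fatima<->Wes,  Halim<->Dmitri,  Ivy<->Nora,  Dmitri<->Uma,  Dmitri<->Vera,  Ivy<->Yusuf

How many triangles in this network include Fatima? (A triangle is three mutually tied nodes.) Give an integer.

Fatima's neighbors: Halim, Ivy, Wes, and Yusuf.
Neighbor pairs that are themselves tied: Fatima–Halim–Wes; Fatima–Halim–Yusuf; Fatima–Ivy–Wes; Fatima–Ivy–Yusuf; Fatima–Wes–Yusuf. Each forms one triangle with Fatima, for 5 in total.

5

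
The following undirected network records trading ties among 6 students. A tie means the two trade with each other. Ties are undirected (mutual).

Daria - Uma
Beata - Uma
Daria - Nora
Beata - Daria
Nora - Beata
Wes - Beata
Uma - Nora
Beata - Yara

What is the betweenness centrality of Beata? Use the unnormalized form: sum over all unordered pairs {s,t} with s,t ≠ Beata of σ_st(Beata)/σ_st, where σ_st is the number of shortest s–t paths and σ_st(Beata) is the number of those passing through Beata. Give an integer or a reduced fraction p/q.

7

Pairs whose geodesics pass through Beata — Nora–Yara: 1; Nora–Wes: 1; Daria–Yara: 1; Daria–Wes: 1; Yara–Uma: 1; Yara–Wes: 1; Uma–Wes: 1.
All other pairs contribute 0.
Summing the contributions gives betweenness(Beata) = 7.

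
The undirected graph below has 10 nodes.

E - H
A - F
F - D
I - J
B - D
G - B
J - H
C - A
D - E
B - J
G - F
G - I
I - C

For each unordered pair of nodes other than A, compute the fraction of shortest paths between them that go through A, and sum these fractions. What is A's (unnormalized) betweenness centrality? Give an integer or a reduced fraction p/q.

Pairs whose geodesics pass through A — D–C: 1; E–C: 1/2; C–F: 1.
All other pairs contribute 0.
Summing the contributions gives betweenness(A) = 5/2.

5/2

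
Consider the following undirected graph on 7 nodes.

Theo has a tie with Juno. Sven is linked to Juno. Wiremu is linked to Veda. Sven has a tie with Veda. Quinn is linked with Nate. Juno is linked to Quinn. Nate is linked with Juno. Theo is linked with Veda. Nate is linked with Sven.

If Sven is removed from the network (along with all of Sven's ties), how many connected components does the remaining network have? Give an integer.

Sven's neighbors (Juno, Nate, and Veda) remain reachable from one another through other ties, so the rest of the network stays in one piece.

1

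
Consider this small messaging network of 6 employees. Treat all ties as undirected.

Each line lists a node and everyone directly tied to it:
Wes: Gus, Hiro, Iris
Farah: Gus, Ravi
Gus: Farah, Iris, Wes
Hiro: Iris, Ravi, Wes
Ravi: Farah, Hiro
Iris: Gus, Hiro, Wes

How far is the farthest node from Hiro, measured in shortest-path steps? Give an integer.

2

Distances from Hiro: Farah:2, Gus:2, Iris:1, Ravi:1, Wes:1.
The largest is 2 (to Farah and Gus), so the eccentricity of Hiro is 2.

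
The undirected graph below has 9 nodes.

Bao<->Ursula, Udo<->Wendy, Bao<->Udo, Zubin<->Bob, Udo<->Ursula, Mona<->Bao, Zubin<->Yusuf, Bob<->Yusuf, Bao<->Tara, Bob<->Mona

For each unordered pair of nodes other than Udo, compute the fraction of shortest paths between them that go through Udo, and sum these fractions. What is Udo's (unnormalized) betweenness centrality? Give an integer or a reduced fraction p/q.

Pairs whose geodesics pass through Udo — Bao–Wendy: 1; Tara–Wendy: 1; Ursula–Wendy: 1; Wendy–Zubin: 1; Wendy–Yusuf: 1; Wendy–Bob: 1; Wendy–Mona: 1.
All other pairs contribute 0.
Summing the contributions gives betweenness(Udo) = 7.

7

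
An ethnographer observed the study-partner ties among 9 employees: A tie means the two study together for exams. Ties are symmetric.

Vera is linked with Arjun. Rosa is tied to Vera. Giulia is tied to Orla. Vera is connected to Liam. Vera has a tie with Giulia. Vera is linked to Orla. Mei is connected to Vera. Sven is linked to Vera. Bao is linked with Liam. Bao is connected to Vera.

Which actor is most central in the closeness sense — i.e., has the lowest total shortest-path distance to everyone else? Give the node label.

Farness (sum of distances to all others) for each node — Arjun:15, Bao:14, Giulia:14, Liam:14, Mei:15, Orla:14, Rosa:15, Sven:15, Vera:8.
The smallest farness is 8, for Vera, so Vera has the highest closeness.

Vera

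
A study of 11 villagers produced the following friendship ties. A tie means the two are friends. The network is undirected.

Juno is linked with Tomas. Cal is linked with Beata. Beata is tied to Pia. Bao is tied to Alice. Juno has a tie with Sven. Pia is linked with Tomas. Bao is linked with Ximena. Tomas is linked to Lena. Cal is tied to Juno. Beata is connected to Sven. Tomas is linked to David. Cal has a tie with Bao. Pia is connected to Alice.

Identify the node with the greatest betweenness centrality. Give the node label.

Tomas

Unnormalized betweenness of each node: Alice:5, Bao:21/2, Beata:9/2, Cal:10, David:0, Juno:21/2, Lena:0, Pia:23/2, Sven:1/2, Tomas:37/2, Ximena:0.
Tomas has the largest value, 37/2, making it the main broker — the node through which the most shortest paths run.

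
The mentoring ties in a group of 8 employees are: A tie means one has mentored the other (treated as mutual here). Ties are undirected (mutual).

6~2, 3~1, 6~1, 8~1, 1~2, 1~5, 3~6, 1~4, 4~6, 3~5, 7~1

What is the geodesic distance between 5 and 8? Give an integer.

One shortest route is 5 – 1 – 8, which uses 2 edges, and 5 and 8 are not directly tied, so nothing shorter exists. So d(5,8) = 2.

2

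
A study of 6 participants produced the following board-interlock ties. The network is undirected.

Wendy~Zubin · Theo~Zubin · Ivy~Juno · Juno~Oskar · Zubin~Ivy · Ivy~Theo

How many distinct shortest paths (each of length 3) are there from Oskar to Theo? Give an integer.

The shortest distance is 3, and the only length-3 path is Oskar–Juno–Ivy–Theo. So there is exactly 1 shortest path.

1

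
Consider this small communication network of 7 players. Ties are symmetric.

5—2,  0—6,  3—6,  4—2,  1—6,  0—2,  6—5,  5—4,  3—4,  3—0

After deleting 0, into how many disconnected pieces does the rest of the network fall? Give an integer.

1

0's neighbors (2, 3, and 6) remain reachable from one another through other ties, so the rest of the network stays in one piece.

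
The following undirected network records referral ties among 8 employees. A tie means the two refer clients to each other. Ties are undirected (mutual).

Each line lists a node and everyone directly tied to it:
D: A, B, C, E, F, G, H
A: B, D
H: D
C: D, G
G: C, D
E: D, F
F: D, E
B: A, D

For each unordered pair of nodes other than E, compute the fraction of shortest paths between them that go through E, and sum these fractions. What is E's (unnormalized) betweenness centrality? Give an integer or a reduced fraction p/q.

No shortest path between any pair of other nodes passes through E.
Summing the contributions gives betweenness(E) = 0.

0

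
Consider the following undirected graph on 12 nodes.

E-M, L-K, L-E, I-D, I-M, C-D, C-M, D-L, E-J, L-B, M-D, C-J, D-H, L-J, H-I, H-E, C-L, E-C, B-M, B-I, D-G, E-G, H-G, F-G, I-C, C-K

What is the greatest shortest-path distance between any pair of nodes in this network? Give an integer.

Eccentricity of each node (its greatest distance to any other): B:4, C:3, D:2, E:2, F:4, G:3, H:3, I:3, J:3, K:4, L:3, M:3.
The maximum eccentricity is 4, realized for instance by the pair K–F via K – C – E – G – F. So the diameter is 4.

4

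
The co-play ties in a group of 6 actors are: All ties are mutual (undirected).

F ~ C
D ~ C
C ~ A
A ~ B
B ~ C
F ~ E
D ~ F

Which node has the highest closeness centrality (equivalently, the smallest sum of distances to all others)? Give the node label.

Farness (sum of distances to all others) for each node — A:9, B:9, C:6, D:8, E:11, F:7.
The smallest farness is 6, for C, so C has the highest closeness.

C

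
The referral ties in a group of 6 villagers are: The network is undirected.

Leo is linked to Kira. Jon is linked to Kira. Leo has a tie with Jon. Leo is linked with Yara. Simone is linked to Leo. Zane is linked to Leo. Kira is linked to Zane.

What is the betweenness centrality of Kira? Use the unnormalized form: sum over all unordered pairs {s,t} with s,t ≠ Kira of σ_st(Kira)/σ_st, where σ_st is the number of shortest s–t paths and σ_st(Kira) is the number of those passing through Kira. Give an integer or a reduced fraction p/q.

Pairs whose geodesics pass through Kira — Zane–Jon: 1/2.
All other pairs contribute 0.
Summing the contributions gives betweenness(Kira) = 1/2.

1/2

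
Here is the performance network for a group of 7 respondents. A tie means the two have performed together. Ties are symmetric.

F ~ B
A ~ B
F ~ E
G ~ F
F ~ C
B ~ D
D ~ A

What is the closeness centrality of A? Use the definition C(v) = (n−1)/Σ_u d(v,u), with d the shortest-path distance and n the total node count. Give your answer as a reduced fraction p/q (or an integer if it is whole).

Distances from A: B:1, C:3, D:1, E:3, F:2, G:3. Sum = 13.
n = 7, so closeness = 6/13.

6/13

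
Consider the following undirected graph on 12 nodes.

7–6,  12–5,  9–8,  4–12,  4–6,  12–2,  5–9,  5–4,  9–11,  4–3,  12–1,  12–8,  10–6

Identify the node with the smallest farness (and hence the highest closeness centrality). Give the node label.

4

Farness (sum of distances to all others) for each node — 1:30, 2:30, 3:29, 4:19, 5:21, 6:25, 7:35, 8:26, 9:27, 10:35, 11:37, 12:20.
The smallest farness is 19, for 4, so 4 has the highest closeness.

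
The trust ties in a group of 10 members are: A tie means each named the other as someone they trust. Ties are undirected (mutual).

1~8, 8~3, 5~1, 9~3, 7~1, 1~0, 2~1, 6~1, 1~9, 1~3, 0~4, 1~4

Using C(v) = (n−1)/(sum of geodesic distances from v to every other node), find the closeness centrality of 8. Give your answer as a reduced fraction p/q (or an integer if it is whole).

Distances from 8: 0:2, 1:1, 2:2, 3:1, 4:2, 5:2, 6:2, 7:2, 9:2. Sum = 16.
n = 10, so closeness = 9/16.

9/16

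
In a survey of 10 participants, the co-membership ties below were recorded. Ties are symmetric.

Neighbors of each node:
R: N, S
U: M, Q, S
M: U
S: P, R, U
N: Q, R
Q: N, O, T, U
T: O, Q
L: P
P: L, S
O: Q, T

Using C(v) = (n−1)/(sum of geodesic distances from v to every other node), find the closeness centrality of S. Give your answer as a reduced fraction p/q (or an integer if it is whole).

Distances from S: L:2, M:2, N:2, O:3, P:1, Q:2, R:1, T:3, U:1. Sum = 17.
n = 10, so closeness = 9/17.

9/17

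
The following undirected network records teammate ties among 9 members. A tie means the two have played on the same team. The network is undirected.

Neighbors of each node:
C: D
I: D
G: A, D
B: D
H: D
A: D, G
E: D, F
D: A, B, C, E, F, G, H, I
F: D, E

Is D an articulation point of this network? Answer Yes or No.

Removing D leaves {A and G} with no path to {E and F}, so the network splits into 6 components. D is a cut vertex.

Yes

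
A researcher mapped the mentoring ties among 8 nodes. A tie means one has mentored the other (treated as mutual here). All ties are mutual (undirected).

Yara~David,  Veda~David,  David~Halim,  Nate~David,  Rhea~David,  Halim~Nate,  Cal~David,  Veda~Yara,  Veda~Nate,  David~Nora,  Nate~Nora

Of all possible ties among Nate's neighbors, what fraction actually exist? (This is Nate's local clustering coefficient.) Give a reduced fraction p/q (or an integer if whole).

1/2

Nate's neighbors: David, Halim, Nora, and Veda (k = 4).
Possible neighbor pairs: C(4,2) = 6. Edges among them: David–Halim, David–Nora, David–Veda → e = 3.
Clustering(Nate) = 3/6 = 1/2.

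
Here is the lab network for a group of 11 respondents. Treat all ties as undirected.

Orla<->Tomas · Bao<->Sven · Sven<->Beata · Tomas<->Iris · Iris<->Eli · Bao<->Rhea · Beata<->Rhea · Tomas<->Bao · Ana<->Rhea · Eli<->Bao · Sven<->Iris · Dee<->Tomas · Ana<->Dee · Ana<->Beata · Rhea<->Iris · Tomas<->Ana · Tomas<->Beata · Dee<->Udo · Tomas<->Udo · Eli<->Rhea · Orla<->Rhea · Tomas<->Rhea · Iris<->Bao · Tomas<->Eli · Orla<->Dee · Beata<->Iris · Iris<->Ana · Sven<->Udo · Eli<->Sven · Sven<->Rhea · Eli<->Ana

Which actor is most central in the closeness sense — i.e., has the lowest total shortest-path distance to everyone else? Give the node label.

Farness (sum of distances to all others) for each node — Ana:14, Bao:15, Beata:15, Dee:16, Eli:14, Iris:13, Orla:17, Rhea:12, Sven:14, Tomas:11, Udo:17.
The smallest farness is 11, for Tomas, so Tomas has the highest closeness.

Tomas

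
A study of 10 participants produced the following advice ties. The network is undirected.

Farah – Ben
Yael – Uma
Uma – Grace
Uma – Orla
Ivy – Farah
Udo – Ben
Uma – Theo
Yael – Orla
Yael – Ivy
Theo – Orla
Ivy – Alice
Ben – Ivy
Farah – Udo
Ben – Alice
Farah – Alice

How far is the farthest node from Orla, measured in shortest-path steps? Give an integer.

Distances from Orla: Alice:3, Ben:3, Farah:3, Grace:2, Ivy:2, Theo:1, Udo:4, Uma:1, Yael:1.
The largest is 4 (to Udo), so the eccentricity of Orla is 4.

4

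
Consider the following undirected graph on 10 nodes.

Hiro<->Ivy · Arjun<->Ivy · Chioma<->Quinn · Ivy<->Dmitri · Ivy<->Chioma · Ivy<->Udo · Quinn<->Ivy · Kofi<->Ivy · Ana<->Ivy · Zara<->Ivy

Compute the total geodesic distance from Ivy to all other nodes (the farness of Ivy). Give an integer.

9

Distances from Ivy: Ana:1, Arjun:1, Chioma:1, Dmitri:1, Hiro:1, Kofi:1, Quinn:1, Udo:1, Zara:1.
Sum = 1 + 1 + 1 + 1 + 1 + 1 + 1 + 1 + 1 = 9.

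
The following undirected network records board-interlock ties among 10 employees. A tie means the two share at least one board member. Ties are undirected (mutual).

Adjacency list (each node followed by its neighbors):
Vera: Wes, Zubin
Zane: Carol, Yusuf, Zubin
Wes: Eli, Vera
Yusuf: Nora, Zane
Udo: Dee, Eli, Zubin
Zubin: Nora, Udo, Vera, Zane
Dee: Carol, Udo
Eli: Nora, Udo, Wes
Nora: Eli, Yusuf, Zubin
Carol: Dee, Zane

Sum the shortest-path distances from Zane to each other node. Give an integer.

17

Distances from Zane: Carol:1, Dee:2, Eli:3, Nora:2, Udo:2, Vera:2, Wes:3, Yusuf:1, Zubin:1.
Sum = 1 + 2 + 3 + 2 + 2 + 2 + 3 + 1 + 1 = 17.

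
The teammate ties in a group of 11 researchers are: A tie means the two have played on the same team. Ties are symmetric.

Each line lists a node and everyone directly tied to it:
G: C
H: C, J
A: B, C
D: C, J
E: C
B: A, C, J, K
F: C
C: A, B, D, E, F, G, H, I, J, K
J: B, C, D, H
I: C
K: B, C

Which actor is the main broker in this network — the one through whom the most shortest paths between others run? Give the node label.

C

Unnormalized betweenness of each node: A:0, B:3/2, C:37, D:0, E:0, F:0, G:0, H:0, I:0, J:3/2, K:0.
C has the largest value, 37, making it the main broker — the node through which the most shortest paths run.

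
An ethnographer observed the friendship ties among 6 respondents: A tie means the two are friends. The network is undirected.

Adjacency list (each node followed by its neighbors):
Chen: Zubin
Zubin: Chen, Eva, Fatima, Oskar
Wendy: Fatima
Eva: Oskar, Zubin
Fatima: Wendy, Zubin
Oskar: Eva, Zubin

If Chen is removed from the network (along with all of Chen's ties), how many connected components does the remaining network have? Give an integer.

Chen's neighbors (Zubin) remain reachable from one another through other ties, so the rest of the network stays in one piece.

1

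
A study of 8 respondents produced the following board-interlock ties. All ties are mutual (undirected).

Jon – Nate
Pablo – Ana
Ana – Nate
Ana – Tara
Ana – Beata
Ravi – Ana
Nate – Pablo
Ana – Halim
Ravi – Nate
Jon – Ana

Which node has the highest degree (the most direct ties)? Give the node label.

Degrees — Ana:7, Beata:1, Halim:1, Jon:2, Nate:4, Pablo:2, Ravi:2, Tara:1.
The maximum is 7, attained only by Ana.

Ana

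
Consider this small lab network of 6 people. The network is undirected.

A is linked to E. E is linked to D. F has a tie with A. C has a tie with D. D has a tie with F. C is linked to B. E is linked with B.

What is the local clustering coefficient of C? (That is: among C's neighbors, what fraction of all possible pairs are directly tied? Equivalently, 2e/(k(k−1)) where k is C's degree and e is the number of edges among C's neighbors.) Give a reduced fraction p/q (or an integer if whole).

0

C's neighbors: B and D (k = 2).
Possible neighbor pairs: C(2,2) = 1. Edges among them: none → e = 0.
Clustering(C) = 0/1.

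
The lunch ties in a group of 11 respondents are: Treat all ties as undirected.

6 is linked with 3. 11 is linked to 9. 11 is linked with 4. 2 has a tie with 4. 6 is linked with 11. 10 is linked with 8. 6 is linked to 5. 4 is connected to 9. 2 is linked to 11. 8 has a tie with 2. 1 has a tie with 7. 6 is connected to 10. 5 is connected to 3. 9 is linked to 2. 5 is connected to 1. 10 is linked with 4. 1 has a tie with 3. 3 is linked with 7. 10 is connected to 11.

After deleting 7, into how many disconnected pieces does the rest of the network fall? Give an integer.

7's neighbors (1 and 3) remain reachable from one another through other ties, so the rest of the network stays in one piece.

1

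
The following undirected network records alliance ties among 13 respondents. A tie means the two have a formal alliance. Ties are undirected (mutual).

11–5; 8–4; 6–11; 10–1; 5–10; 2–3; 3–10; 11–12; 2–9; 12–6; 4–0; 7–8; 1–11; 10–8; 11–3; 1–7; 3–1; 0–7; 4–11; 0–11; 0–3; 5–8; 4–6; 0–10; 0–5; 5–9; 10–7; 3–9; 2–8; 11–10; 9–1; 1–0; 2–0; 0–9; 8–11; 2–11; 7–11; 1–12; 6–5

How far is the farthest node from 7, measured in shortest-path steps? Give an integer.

2

Distances from 7: 0:1, 1:1, 2:2, 3:2, 4:2, 5:2, 6:2, 8:1, 9:2, 10:1, 11:1, 12:2.
The largest is 2 (to 9, 12, 3, 4, 5, 2, and 6), so the eccentricity of 7 is 2.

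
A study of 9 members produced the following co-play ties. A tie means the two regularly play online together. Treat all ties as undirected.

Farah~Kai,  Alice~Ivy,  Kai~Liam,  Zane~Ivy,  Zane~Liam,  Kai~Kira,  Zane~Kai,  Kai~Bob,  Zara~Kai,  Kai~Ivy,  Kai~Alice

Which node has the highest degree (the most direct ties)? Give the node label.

Kai

Degrees — Alice:2, Bob:1, Farah:1, Ivy:3, Kai:8, Kira:1, Liam:2, Zane:3, Zara:1.
The maximum is 8, attained only by Kai.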